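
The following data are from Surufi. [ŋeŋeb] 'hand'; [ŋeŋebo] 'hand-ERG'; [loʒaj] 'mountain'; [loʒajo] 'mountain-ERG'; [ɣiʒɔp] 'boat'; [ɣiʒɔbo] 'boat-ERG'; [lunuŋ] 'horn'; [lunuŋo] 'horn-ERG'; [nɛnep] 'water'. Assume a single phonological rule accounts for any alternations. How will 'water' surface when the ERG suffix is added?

[nɛnebo]

The root 'boat' surfaces as [ɣiʒɔp] and [ɣiʒɔbo], with a stem-final [p] ~ [b] alternation.
But 'hand' keeps [b] in both environments ([ŋeŋeb], [ŋeŋebo]), so there is no rule changing /b/ to [p] in isolation.
The underlying segment must be /p/; voiceless stops become voiced between vowels, yielding [b] there.
The one attested form of 'water', [nɛnep], shows underlying /nɛnep/. Applying the same rule between vowels gives [nɛnebo].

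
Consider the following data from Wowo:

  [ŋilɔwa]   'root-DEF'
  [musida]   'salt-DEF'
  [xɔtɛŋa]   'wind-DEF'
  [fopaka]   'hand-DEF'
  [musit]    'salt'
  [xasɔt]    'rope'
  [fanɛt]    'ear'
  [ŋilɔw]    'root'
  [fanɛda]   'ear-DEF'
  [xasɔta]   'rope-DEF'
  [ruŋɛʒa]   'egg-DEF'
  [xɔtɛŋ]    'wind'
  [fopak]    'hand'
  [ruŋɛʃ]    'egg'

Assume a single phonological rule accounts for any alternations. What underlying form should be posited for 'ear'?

The root 'ear' surfaces as [fanɛt] and [fanɛda], with a stem-final [t] ~ [d] alternation.
Compare 'rope', with invariant [t] in [xasɔt] and [xasɔta]: an analysis with underlying /t/ and a rule producing [d] before the DEF suffix would wrongly predict alternation here too.
The underlying segment must be /d/; voiced obstruents become voiceless word-finally, yielding [t] there.

/fanɛd/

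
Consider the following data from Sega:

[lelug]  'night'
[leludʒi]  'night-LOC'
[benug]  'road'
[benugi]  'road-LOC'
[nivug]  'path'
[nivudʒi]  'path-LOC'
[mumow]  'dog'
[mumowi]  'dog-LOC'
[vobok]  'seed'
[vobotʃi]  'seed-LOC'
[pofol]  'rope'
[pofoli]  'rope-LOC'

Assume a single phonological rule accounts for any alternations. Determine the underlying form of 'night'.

/leludʒ/

The stem for 'night' ends in [g] in [lelug] but [dʒ] in [leludʒi].
Compare 'road', with invariant [g] in [benug] and [benugi]: an analysis with underlying /g/ and a rule producing [dʒ] before the LOC suffix would wrongly predict alternation here too.
So /dʒ/ is underlying, and a rule of depalatalization — palato-alveolar /tʃ/ and /dʒ/ become [k] and [g] when no front vowel follows — gives [g].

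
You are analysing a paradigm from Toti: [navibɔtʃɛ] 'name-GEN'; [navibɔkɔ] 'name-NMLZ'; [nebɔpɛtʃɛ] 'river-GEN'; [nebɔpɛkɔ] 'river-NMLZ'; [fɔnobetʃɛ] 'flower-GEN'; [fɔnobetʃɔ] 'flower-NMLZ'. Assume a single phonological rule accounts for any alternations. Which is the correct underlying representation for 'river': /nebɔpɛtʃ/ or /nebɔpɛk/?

/nebɔpɛk/

The root 'river' surfaces as [nebɔpɛtʃɛ] and [nebɔpɛkɔ], with a stem-final [tʃ] ~ [k] alternation.
But 'flower' keeps [tʃ] in both environments ([fɔnobetʃɛ], [fɔnobetʃɔ]), so there is no rule changing /tʃ/ to [k] before the NMLZ suffix.
So /k/ is underlying, and a rule of palatalization before a front vowel — /k/ becomes palato-alveolar [tʃ] before a front vowel — gives [tʃ].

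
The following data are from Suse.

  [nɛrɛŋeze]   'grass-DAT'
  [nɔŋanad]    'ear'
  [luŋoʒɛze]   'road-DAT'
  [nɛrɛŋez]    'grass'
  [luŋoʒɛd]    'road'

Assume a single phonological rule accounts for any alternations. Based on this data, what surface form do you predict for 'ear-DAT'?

[nɔŋanaze]

In [luŋoʒɛze] and [luŋoʒɛd] the final segment of 'road' alternates: [z] ~ [d].
The stem 'grass' ([nɛrɛŋeze], [nɛrɛŋez]) shows [z] unchanged in both environments, so [z] cannot be basic with [d] derived in isolation.
Therefore /d/ is basic and [z] is derived by intervocalic spirantization (voiced stops become fricatives between vowels).
The one attested form of 'ear', [nɔŋanad], shows underlying /nɔŋanad/. Applying the same rule between vowels gives [nɔŋanaze].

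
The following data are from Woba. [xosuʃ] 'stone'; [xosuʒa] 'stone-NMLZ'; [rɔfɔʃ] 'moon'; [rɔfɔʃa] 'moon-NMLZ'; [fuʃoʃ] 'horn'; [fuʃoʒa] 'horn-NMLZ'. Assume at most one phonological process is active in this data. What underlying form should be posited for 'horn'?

/fuʃoʒ/

The stem for 'horn' ends in [ʃ] in [fuʃoʃ] but [ʒ] in [fuʃoʒa].
The stem 'moon' ([rɔfɔʃ], [rɔfɔʃa]) shows [ʃ] unchanged in both environments, so [ʃ] cannot be basic with [ʒ] derived before the NMLZ suffix.
The underlying segment must be /ʒ/; voiced obstruents become voiceless word-finally, yielding [ʃ] there.
The underlying form of 'horn' is therefore /fuʃoʒ/.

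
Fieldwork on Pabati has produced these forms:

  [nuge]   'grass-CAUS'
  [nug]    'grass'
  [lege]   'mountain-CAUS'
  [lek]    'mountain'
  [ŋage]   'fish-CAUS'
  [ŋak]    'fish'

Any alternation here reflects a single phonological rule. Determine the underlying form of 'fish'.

/ŋak/

The root 'fish' surfaces as [ŋage] and [ŋak], with a stem-final [g] ~ [k] alternation.
Compare 'grass', with invariant [g] in [nuge] and [nug]: an analysis with underlying /g/ and a rule producing [k] in isolation would wrongly predict alternation here too.
The alternation reflects intervocalic voicing: voiceless stops become voiced between vowels. /k/ is underlying.
So 'fish' = /ŋak/.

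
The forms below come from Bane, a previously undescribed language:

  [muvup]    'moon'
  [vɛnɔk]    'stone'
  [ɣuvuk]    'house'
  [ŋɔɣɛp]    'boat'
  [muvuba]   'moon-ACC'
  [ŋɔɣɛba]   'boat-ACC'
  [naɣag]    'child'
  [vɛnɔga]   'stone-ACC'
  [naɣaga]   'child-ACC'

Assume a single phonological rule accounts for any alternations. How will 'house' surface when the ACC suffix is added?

[ɣuvuga]

In [vɛnɔga] and [vɛnɔk] the final segment of 'stone' alternates: [g] ~ [k].
If /g/ were underlying and a rule turned it into [k] in isolation, 'child' would also alternate; but it has [g] in both [naɣaga] and [naɣag].
The alternation reflects intervocalic voicing: voiceless stops become voiced between vowels. /k/ is underlying.
From [ɣuvuk] the stem 'house' is /ɣuvuk/; between vowels this yields [ɣuvuga].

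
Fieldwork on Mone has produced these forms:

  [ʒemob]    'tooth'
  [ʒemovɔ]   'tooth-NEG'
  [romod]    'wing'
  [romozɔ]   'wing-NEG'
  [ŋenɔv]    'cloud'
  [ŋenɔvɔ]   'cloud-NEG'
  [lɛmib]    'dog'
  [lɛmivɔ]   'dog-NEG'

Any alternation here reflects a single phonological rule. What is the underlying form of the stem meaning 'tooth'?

'tooth' shows [b] ~ [v] at the end of the stem ([ʒemob] vs [ʒemovɔ]).
Compare 'cloud', with invariant [v] in [ŋenɔv] and [ŋenɔvɔ]: an analysis with underlying /v/ and a rule producing [b] in isolation would wrongly predict alternation here too.
So /b/ is underlying, and a rule of intervocalic spirantization — voiced stops become fricatives between vowels — gives [v].
The underlying form of 'tooth' is therefore /ʒemob/.

/ʒemob/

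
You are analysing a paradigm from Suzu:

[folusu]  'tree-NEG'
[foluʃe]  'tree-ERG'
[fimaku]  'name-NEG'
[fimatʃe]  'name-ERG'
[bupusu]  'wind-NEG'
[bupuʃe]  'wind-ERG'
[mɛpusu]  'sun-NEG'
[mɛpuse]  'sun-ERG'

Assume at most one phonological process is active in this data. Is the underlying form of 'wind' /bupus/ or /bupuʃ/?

/bupuʃ/

The stem for 'wind' ends in [s] in [bupusu] but [ʃ] in [bupuʃe].
But 'sun' keeps [s] in both environments ([mɛpusu], [mɛpuse]), so there is no rule changing /s/ to [ʃ] before the ERG suffix.
The alternation reflects depalatalization: palato-alveolar /tʃ/ and /ʃ/ become [k] and [s] when no front vowel follows. /ʃ/ is underlying.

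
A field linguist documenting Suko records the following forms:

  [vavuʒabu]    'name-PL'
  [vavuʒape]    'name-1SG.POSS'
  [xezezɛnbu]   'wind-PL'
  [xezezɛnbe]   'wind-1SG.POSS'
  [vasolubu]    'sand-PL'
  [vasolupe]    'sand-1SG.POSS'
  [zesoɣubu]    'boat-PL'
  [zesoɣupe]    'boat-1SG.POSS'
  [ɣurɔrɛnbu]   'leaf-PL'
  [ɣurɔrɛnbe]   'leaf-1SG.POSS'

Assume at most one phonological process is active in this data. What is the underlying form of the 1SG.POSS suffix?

The 1SG.POSS morpheme has two allomorphs, [-be] and [-pe].
By contrast the PL suffix keeps its initial [b] throughout — that segment must be underlying.
The 1SG.POSS suffix is therefore /-pe/ underlyingly, with post-nasal voicing: voiceless stops become voiced after a nasal.

/-pe/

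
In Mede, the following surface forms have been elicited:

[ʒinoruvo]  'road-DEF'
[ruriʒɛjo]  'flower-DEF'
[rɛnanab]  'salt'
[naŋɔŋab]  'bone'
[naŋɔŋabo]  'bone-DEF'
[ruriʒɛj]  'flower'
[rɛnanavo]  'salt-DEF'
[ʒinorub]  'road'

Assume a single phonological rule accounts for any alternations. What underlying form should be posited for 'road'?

/ʒinoruv/

The root 'road' surfaces as [ʒinoruvo] and [ʒinorub], with a stem-final [v] ~ [b] alternation.
But 'bone' keeps [b] in both environments ([naŋɔŋabo], [naŋɔŋab]), so there is no rule changing /b/ to [v] before the DEF suffix.
Therefore /v/ is basic and [b] is derived by word-final hardening (voiced fricatives become stops word-finally).
So 'road' = /ʒinoruv/.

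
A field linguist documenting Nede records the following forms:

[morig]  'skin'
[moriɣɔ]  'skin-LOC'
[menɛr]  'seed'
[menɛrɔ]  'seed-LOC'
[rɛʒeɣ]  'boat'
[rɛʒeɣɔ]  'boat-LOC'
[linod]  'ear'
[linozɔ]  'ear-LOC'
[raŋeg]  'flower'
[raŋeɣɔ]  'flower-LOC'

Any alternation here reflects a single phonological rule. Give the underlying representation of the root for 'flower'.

In [raŋeg] and [raŋeɣɔ] the final segment of 'flower' alternates: [g] ~ [ɣ].
The stem 'boat' ([rɛʒeɣ], [rɛʒeɣɔ]) shows [ɣ] unchanged in both environments, so [ɣ] cannot be basic with [g] derived in isolation.
So /g/ is underlying, and a rule of intervocalic spirantization — voiced stops become fricatives between vowels — gives [ɣ].
The underlying form of 'flower' is therefore /raŋeg/.

/raŋeg/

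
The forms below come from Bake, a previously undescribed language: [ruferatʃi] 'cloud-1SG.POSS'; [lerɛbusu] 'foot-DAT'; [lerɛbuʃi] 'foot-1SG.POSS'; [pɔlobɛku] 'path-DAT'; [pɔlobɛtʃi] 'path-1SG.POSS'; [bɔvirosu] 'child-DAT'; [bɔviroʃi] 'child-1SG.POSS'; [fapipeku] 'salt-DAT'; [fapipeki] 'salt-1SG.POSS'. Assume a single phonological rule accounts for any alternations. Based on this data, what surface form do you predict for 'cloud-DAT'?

'path' shows [k] ~ [tʃ] at the end of the stem ([pɔlobɛku] vs [pɔlobɛtʃi]).
The stem 'salt' ([fapipeku], [fapipeki]) shows [k] unchanged in both environments, so [k] cannot be basic with [tʃ] derived before the 1SG.POSS suffix.
The alternation reflects depalatalization: palato-alveolar /tʃ/ and /ʃ/ become [k] and [s] when no front vowel follows. /tʃ/ is underlying.
From [ruferatʃi] the stem 'cloud' is /ruferatʃ/; when no front vowel follows this yields [ruferaku].

[ruferaku]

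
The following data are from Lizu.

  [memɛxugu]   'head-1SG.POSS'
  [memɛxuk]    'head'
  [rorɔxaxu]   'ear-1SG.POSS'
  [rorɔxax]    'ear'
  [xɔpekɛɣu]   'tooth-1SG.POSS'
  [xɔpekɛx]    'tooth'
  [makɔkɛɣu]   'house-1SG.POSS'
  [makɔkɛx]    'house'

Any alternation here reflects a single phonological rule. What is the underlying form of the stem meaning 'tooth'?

/xɔpekɛɣ/

The stem for 'tooth' ends in [ɣ] in [xɔpekɛɣu] but [x] in [xɔpekɛx].
The stem 'ear' ([rorɔxaxu], [rorɔxax]) shows [x] unchanged in both environments, so [x] cannot be basic with [ɣ] derived before the 1SG.POSS suffix.
Therefore /ɣ/ is basic and [x] is derived by word-final obstruent devoicing (voiced obstruents become voiceless word-finally).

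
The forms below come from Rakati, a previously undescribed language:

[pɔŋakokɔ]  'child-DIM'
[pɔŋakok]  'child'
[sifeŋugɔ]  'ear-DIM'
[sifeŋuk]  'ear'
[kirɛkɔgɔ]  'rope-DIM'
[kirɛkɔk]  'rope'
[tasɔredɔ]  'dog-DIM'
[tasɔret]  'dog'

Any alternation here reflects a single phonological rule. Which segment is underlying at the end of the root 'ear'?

/g/

The stem for 'ear' ends in [g] in [sifeŋugɔ] but [k] in [sifeŋuk].
If /k/ were underlying and a rule turned it into [g] before the DIM suffix, 'child' would also alternate; but it has [k] in both [pɔŋakokɔ] and [pɔŋakok].
So /g/ is underlying, and a rule of word-final obstruent devoicing — voiced obstruents become voiceless word-finally — gives [k].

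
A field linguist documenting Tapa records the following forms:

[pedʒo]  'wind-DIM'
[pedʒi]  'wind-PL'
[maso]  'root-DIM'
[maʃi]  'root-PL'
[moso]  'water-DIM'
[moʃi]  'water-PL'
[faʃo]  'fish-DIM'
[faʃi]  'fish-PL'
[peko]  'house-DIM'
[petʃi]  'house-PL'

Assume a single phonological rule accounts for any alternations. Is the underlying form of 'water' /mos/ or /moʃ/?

'water' shows [s] ~ [ʃ] at the end of the stem ([moso] vs [moʃi]).
If /ʃ/ were underlying and a rule turned it into [s] before the DIM suffix, 'fish' would also alternate; but it has [ʃ] in both [faʃo] and [faʃi].
The alternation reflects palatalization before a front vowel: /k/ and /s/ become palato-alveolar [tʃ] and [ʃ] before a front vowel. /s/ is underlying.

/mos/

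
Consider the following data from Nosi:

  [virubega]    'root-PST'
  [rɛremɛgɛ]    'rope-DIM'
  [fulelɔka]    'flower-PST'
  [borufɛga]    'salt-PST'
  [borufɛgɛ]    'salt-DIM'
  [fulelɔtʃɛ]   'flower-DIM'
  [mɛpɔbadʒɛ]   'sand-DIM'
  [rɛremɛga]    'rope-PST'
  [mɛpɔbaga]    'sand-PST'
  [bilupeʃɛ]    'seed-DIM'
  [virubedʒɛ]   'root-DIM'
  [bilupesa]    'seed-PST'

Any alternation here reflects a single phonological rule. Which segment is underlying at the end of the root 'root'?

In [virubega] and [virubedʒɛ] the final segment of 'root' alternates: [g] ~ [dʒ].
If /g/ were underlying and a rule turned it into [dʒ] before the DIM suffix, 'rope' would also alternate; but it has [g] in both [rɛremɛga] and [rɛremɛgɛ].
The underlying segment must be /dʒ/; palato-alveolar /tʃ/, /dʒ/ and /ʃ/ become [k], [g] and [s] when no front vowel follows, yielding [g] there.

/dʒ/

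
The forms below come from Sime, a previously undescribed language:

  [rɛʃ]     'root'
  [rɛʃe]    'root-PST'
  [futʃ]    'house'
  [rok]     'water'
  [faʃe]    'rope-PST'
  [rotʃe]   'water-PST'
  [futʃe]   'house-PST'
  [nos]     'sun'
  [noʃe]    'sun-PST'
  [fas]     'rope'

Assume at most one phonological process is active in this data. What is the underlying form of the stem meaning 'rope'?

The root 'rope' surfaces as [fas] and [faʃe], with a stem-final [s] ~ [ʃ] alternation.
If /ʃ/ were underlying and a rule turned it into [s] in isolation, 'root' would also alternate; but it has [ʃ] in both [rɛʃ] and [rɛʃe].
The alternation reflects palatalization before a front vowel: /k/ and /s/ become palato-alveolar [tʃ] and [ʃ] before a front vowel. /s/ is underlying.

/fas/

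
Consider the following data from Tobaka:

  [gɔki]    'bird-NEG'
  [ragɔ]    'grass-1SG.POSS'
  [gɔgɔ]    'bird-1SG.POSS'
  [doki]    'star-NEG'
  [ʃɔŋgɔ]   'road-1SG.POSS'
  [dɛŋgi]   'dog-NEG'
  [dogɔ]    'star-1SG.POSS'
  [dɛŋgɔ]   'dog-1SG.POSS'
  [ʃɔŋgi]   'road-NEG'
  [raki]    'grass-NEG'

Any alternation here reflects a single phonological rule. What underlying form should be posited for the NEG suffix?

/-ki/

The NEG suffix surfaces as [-gi] and [-ki], depending on the final segment of the stem.
The 1SG.POSS suffix, which begins with [g], is invariant after every stem; so [g] is not altered by any rule here.
The NEG suffix is therefore /-ki/ underlyingly, with post-nasal voicing: voiceless stops become voiced after a nasal.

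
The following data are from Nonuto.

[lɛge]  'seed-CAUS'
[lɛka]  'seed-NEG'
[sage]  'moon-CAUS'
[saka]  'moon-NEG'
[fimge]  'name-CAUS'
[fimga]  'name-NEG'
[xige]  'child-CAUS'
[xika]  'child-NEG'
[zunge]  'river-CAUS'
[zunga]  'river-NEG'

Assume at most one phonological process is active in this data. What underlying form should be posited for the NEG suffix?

The NEG morpheme has two allomorphs, [-ga] and [-ka].
By contrast the CAUS suffix keeps its initial [g] throughout — that segment must be underlying.
The NEG suffix is therefore /-ka/ underlyingly, with post-nasal voicing: voiceless stops become voiced after a nasal.

/-ka/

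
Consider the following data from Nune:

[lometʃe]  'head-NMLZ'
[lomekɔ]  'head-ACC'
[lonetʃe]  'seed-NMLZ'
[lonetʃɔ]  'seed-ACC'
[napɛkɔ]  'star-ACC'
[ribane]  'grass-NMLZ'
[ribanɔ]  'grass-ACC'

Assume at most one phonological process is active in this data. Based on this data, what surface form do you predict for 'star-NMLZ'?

[napɛtʃe]

'head' shows [tʃ] ~ [k] at the end of the stem ([lometʃe] vs [lomekɔ]).
The stem 'seed' ([lonetʃe], [lonetʃɔ]) shows [tʃ] unchanged in both environments, so [tʃ] cannot be basic with [k] derived before the ACC suffix.
Therefore /k/ is basic and [tʃ] is derived by palatalization before a front vowel (/k/ becomes palato-alveolar [tʃ] before a front vowel).
The one attested form of 'star', [napɛkɔ], shows underlying /napɛk/. Applying the same rule before a front vowel gives [napɛtʃe].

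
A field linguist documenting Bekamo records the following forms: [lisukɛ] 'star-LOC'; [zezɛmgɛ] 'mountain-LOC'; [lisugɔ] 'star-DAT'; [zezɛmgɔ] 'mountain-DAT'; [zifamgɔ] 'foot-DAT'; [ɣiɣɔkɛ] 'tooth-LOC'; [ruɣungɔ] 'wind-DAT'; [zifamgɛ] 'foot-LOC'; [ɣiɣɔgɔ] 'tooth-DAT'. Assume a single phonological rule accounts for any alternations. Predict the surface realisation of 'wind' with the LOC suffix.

[ruɣungɛ]

The LOC suffix surfaces as [-gɛ] and [-kɛ], depending on the final segment of the stem.
By contrast the DAT suffix keeps its initial [g] throughout — that segment must be underlying.
So the underlying form is /-kɛ/, and voiceless stops become voiced after a nasal.
After 'wind', which ends in a nasal, the suffix surfaces as [-gɛ], giving [ruɣungɛ].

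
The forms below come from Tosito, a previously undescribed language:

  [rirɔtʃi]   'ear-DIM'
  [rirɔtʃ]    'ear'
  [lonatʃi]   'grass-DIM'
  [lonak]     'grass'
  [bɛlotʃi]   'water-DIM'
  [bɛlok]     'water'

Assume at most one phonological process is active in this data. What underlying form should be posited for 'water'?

/bɛlok/

'water' shows [tʃ] ~ [k] at the end of the stem ([bɛlotʃi] vs [bɛlok]).
If /tʃ/ were underlying and a rule turned it into [k] in isolation, 'ear' would also alternate; but it has [tʃ] in both [rirɔtʃi] and [rirɔtʃ].
So /k/ is underlying, and a rule of palatalization before a front vowel — /k/ becomes palato-alveolar [tʃ] before a front vowel — gives [tʃ].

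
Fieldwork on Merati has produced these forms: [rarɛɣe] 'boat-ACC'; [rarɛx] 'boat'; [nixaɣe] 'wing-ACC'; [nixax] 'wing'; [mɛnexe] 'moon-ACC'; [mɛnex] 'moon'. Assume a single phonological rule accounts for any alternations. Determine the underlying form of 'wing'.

/nixaɣ/

In [nixaɣe] and [nixax] the final segment of 'wing' alternates: [ɣ] ~ [x].
Compare 'moon', with invariant [x] in [mɛnexe] and [mɛnex]: an analysis with underlying /x/ and a rule producing [ɣ] before the ACC suffix would wrongly predict alternation here too.
So /ɣ/ is underlying, and a rule of word-final obstruent devoicing — voiced obstruents become voiceless word-finally — gives [x].
So 'wing' = /nixaɣ/.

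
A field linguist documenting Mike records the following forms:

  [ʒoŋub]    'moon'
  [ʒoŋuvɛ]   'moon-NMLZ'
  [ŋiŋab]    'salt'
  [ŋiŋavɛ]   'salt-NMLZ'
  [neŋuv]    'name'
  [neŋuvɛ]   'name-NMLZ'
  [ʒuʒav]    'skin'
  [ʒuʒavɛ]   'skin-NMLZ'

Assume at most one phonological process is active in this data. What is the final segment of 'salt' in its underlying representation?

The root 'salt' surfaces as [ŋiŋab] and [ŋiŋavɛ], with a stem-final [b] ~ [v] alternation.
If /v/ were underlying and a rule turned it into [b] in isolation, 'skin' would also alternate; but it has [v] in both [ʒuʒav] and [ʒuʒavɛ].
The underlying segment must be /b/; voiced stops become fricatives between vowels, yielding [v] there.

/b/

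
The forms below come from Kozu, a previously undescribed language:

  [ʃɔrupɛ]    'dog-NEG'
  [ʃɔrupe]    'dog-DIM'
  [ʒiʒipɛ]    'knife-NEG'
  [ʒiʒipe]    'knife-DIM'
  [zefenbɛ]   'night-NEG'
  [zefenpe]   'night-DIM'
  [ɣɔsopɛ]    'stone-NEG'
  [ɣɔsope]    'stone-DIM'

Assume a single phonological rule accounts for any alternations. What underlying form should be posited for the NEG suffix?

/-bɛ/

The NEG suffix surfaces as [-bɛ] and [-pɛ], depending on the final segment of the stem.
By contrast the DIM suffix keeps its initial [p] throughout — that segment must be underlying.
So the underlying form is /-bɛ/, and voiced stops become voiceless after a vowel.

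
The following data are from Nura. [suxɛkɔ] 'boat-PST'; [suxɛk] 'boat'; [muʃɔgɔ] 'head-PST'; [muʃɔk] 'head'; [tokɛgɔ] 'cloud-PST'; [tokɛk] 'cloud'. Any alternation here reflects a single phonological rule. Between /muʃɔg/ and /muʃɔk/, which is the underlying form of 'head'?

The stem for 'head' ends in [g] in [muʃɔgɔ] but [k] in [muʃɔk].
The stem 'boat' ([suxɛkɔ], [suxɛk]) shows [k] unchanged in both environments, so [k] cannot be basic with [g] derived before the PST suffix.
The alternation reflects word-final obstruent devoicing: voiced obstruents become voiceless word-finally. /g/ is underlying.

/muʃɔg/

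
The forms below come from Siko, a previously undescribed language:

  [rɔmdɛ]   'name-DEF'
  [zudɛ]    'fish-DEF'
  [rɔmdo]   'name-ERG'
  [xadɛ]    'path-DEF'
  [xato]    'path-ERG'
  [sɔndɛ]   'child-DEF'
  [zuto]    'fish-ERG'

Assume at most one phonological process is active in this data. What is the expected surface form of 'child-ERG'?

[sɔndo]

The ERG suffix surfaces as [-do] and [-to], depending on the final segment of the stem.
By contrast the DEF suffix keeps its initial [d] throughout — that segment must be underlying.
So the underlying form is /-to/, and voiceless stops become voiced after a nasal.
After 'child', which ends in a nasal, the suffix surfaces as [-do], giving [sɔndo].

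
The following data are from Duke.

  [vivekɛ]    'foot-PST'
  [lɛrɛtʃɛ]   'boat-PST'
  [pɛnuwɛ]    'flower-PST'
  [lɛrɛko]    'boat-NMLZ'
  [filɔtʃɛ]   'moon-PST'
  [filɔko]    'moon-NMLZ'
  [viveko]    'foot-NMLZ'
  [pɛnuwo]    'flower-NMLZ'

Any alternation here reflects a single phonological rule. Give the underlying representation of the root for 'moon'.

The stem for 'moon' ends in [k] in [filɔko] but [tʃ] in [filɔtʃɛ].
If /k/ were underlying and a rule turned it into [tʃ] before the PST suffix, 'foot' would also alternate; but it has [k] in both [viveko] and [vivekɛ].
So /tʃ/ is underlying, and a rule of depalatalization — palato-alveolar /tʃ/ becomes [k] when no front vowel follows — gives [k].

/filɔtʃ/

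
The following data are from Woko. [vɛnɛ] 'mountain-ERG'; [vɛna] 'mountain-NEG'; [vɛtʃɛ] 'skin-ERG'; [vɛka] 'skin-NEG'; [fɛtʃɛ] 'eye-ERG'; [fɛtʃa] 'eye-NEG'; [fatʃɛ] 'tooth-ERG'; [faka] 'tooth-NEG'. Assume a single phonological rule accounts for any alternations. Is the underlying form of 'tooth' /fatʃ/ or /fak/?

/fak/

'tooth' shows [tʃ] ~ [k] at the end of the stem ([fatʃɛ] vs [faka]).
Compare 'eye', with invariant [tʃ] in [fɛtʃɛ] and [fɛtʃa]: an analysis with underlying /tʃ/ and a rule producing [k] before the NEG suffix would wrongly predict alternation here too.
The underlying segment must be /k/; /k/ becomes palato-alveolar [tʃ] before a front vowel, yielding [tʃ] there.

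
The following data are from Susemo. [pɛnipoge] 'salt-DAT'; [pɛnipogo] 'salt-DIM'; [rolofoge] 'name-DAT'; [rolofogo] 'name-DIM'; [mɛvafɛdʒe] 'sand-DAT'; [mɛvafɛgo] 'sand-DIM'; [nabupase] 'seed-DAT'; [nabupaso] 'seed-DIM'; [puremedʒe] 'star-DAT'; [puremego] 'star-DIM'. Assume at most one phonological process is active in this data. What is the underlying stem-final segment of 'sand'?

The root 'sand' surfaces as [mɛvafɛdʒe] and [mɛvafɛgo], with a stem-final [dʒ] ~ [g] alternation.
The stem 'salt' ([pɛnipoge], [pɛnipogo]) shows [g] unchanged in both environments, so [g] cannot be basic with [dʒ] derived before the DAT suffix.
Therefore /dʒ/ is basic and [g] is derived by depalatalization (palato-alveolar /dʒ/ becomes [g] when no front vowel follows).

/dʒ/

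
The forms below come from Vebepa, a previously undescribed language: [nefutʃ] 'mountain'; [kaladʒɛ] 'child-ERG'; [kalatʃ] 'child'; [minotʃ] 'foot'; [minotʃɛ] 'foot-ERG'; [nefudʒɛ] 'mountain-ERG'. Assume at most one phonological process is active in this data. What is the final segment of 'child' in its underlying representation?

The root 'child' surfaces as [kalatʃ] and [kaladʒɛ], with a stem-final [tʃ] ~ [dʒ] alternation.
But 'foot' keeps [tʃ] in both environments ([minotʃ], [minotʃɛ]), so there is no rule changing /tʃ/ to [dʒ] before the ERG suffix.
The underlying segment must be /dʒ/; voiced obstruents become voiceless word-finally, yielding [tʃ] there.

/dʒ/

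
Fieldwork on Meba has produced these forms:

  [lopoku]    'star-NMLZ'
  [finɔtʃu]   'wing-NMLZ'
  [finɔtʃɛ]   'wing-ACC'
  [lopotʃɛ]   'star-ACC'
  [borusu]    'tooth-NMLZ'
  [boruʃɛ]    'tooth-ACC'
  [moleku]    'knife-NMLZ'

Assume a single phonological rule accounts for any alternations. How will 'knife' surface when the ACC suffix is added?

The stem for 'star' ends in [tʃ] in [lopotʃɛ] but [k] in [lopoku].
But 'wing' keeps [tʃ] in both environments ([finɔtʃɛ], [finɔtʃu]), so there is no rule changing /tʃ/ to [k] before the NMLZ suffix.
Therefore /k/ is basic and [tʃ] is derived by palatalization before a front vowel (/k/ and /s/ become palato-alveolar [tʃ] and [ʃ] before a front vowel).
The one attested form of 'knife', [moleku], shows underlying /molek/. Applying the same rule before a front vowel gives [moletʃɛ].

[moletʃɛ]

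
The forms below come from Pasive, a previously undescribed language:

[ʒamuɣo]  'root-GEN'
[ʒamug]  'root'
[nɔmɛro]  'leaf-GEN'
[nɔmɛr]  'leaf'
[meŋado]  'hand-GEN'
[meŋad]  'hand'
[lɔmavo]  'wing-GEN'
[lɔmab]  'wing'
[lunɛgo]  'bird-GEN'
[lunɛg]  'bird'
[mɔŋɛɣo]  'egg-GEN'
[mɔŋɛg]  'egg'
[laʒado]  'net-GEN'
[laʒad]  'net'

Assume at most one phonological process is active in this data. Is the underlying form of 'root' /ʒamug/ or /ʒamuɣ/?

The stem for 'root' ends in [ɣ] in [ʒamuɣo] but [g] in [ʒamug].
But 'bird' keeps [g] in both environments ([lunɛgo], [lunɛg]), so there is no rule changing /g/ to [ɣ] before the GEN suffix.
Therefore /ɣ/ is basic and [g] is derived by word-final hardening (voiced fricatives become stops word-finally).

/ʒamuɣ/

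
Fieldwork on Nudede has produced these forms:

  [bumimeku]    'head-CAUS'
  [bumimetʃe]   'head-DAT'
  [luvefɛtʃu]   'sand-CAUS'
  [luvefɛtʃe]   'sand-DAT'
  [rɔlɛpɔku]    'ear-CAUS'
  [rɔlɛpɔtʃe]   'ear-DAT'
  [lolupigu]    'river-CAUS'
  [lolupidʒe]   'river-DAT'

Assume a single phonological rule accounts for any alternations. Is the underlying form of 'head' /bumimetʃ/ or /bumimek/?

The root 'head' surfaces as [bumimeku] and [bumimetʃe], with a stem-final [k] ~ [tʃ] alternation.
The stem 'sand' ([luvefɛtʃu], [luvefɛtʃe]) shows [tʃ] unchanged in both environments, so [tʃ] cannot be basic with [k] derived before the CAUS suffix.
So /k/ is underlying, and a rule of palatalization before a front vowel — /k/ and /g/ become palato-alveolar [tʃ] and [dʒ] before a front vowel — gives [tʃ].

/bumimek/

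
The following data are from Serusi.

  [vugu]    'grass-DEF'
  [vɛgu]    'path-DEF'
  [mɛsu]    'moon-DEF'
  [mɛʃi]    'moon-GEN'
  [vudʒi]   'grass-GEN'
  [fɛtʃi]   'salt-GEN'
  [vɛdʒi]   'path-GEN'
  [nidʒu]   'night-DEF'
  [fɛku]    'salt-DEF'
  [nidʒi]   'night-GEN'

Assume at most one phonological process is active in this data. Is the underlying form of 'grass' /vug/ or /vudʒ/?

/vug/

'grass' shows [g] ~ [dʒ] at the end of the stem ([vugu] vs [vudʒi]).
If /dʒ/ were underlying and a rule turned it into [g] before the DEF suffix, 'night' would also alternate; but it has [dʒ] in both [nidʒu] and [nidʒi].
So /g/ is underlying, and a rule of palatalization before a front vowel — /k/, /g/ and /s/ become palato-alveolar [tʃ], [dʒ] and [ʃ] before a front vowel — gives [dʒ].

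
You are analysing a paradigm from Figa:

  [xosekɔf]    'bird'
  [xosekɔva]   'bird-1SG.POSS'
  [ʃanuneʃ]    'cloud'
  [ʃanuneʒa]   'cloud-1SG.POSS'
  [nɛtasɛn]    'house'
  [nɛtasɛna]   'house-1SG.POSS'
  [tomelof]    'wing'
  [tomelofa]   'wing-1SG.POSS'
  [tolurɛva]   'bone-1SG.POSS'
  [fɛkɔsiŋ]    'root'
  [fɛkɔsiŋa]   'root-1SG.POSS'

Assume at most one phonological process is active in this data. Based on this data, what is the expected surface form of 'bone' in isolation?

'bird' shows [f] ~ [v] at the end of the stem ([xosekɔf] vs [xosekɔva]).
But 'wing' keeps [f] in both environments ([tomelof], [tomelofa]), so there is no rule changing /f/ to [v] before the 1SG.POSS suffix.
Therefore /v/ is basic and [f] is derived by word-final obstruent devoicing (voiced obstruents become voiceless word-finally).
The one attested form of 'bone', [tolurɛva], shows underlying /tolurɛv/. Applying the same rule word-finally gives [tolurɛf].

[tolurɛf]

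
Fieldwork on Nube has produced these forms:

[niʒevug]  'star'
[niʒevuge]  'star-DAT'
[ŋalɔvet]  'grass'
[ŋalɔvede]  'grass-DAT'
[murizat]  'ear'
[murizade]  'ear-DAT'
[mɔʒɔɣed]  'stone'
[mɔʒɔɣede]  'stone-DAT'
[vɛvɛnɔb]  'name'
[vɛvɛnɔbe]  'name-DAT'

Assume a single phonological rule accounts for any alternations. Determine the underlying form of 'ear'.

/murizat/

In [murizat] and [murizade] the final segment of 'ear' alternates: [t] ~ [d].
But 'stone' keeps [d] in both environments ([mɔʒɔɣed], [mɔʒɔɣede]), so there is no rule changing /d/ to [t] in isolation.
Therefore /t/ is basic and [d] is derived by intervocalic voicing (voiceless stops become voiced between vowels).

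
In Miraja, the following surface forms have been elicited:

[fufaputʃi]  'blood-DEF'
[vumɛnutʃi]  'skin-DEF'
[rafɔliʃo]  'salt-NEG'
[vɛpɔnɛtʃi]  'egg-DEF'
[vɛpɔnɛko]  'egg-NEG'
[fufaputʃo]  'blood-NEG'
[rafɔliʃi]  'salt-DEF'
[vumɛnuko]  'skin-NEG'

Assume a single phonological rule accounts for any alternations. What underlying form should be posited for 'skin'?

/vumɛnuk/

The root 'skin' surfaces as [vumɛnutʃi] and [vumɛnuko], with a stem-final [tʃ] ~ [k] alternation.
The stem 'blood' ([fufaputʃi], [fufaputʃo]) shows [tʃ] unchanged in both environments, so [tʃ] cannot be basic with [k] derived before the NEG suffix.
Therefore /k/ is basic and [tʃ] is derived by palatalization before a front vowel (/k/ becomes palato-alveolar [tʃ] before a front vowel).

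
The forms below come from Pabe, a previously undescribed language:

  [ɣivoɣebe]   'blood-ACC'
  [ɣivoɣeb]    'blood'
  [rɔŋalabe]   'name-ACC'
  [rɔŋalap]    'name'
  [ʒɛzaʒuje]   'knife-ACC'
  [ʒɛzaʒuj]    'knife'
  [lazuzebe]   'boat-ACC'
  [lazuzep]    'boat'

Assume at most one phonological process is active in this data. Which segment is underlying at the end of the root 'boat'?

In [lazuzebe] and [lazuzep] the final segment of 'boat' alternates: [b] ~ [p].
Compare 'blood', with invariant [b] in [ɣivoɣebe] and [ɣivoɣeb]: an analysis with underlying /b/ and a rule producing [p] in isolation would wrongly predict alternation here too.
The underlying segment must be /p/; voiceless stops become voiced between vowels, yielding [b] there.

/p/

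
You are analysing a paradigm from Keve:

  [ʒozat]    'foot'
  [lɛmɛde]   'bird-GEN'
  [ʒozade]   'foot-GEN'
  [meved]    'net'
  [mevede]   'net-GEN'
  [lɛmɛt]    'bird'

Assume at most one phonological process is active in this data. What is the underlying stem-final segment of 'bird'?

In [lɛmɛt] and [lɛmɛde] the final segment of 'bird' alternates: [t] ~ [d].
The stem 'net' ([meved], [mevede]) shows [d] unchanged in both environments, so [d] cannot be basic with [t] derived in isolation.
Therefore /t/ is basic and [d] is derived by intervocalic voicing (voiceless stops become voiced between vowels).

/t/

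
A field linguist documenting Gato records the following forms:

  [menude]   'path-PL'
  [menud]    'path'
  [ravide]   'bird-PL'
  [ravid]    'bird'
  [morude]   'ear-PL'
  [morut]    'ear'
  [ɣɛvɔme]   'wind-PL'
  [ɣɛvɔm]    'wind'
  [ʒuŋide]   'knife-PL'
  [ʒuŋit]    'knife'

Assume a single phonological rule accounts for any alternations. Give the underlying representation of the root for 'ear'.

The root 'ear' surfaces as [morude] and [morut], with a stem-final [d] ~ [t] alternation.
But 'bird' keeps [d] in both environments ([ravide], [ravid]), so there is no rule changing /d/ to [t] in isolation.
The underlying segment must be /t/; voiceless stops become voiced between vowels, yielding [d] there.

/morut/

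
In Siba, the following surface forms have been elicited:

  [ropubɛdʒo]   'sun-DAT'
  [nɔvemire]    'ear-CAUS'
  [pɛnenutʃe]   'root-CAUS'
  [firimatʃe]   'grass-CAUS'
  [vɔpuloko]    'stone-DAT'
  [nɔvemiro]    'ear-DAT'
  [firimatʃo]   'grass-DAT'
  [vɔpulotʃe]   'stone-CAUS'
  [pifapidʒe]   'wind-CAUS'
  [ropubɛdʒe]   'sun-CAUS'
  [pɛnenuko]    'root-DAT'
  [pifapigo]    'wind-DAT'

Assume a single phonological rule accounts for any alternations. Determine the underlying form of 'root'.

/pɛnenuk/

The stem for 'root' ends in [k] in [pɛnenuko] but [tʃ] in [pɛnenutʃe].
If /tʃ/ were underlying and a rule turned it into [k] before the DAT suffix, 'grass' would also alternate; but it has [tʃ] in both [firimatʃo] and [firimatʃe].
The underlying segment must be /k/; /k/ and /g/ become palato-alveolar [tʃ] and [dʒ] before a front vowel, yielding [tʃ] there.
The underlying form of 'root' is therefore /pɛnenuk/.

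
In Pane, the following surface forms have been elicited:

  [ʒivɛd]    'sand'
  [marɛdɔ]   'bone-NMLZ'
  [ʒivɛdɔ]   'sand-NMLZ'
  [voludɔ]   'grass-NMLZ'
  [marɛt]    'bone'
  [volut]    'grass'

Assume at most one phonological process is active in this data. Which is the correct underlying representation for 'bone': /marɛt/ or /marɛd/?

/marɛt/

The root 'bone' surfaces as [marɛt] and [marɛdɔ], with a stem-final [t] ~ [d] alternation.
The stem 'sand' ([ʒivɛd], [ʒivɛdɔ]) shows [d] unchanged in both environments, so [d] cannot be basic with [t] derived in isolation.
The alternation reflects intervocalic voicing: voiceless stops become voiced between vowels. /t/ is underlying.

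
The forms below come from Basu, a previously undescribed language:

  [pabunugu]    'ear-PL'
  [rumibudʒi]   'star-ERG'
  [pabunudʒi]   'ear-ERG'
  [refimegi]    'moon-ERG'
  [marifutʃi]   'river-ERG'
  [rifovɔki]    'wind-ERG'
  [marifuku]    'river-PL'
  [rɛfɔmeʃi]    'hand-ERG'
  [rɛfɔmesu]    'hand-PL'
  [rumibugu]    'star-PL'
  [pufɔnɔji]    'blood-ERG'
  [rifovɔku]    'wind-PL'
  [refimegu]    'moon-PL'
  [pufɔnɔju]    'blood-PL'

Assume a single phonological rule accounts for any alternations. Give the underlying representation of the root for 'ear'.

'ear' shows [g] ~ [dʒ] at the end of the stem ([pabunugu] vs [pabunudʒi]).
The stem 'moon' ([refimegu], [refimegi]) shows [g] unchanged in both environments, so [g] cannot be basic with [dʒ] derived before the ERG suffix.
Therefore /dʒ/ is basic and [g] is derived by depalatalization (palato-alveolar /tʃ/, /dʒ/ and /ʃ/ become [k], [g] and [s] when no front vowel follows).

/pabunudʒ/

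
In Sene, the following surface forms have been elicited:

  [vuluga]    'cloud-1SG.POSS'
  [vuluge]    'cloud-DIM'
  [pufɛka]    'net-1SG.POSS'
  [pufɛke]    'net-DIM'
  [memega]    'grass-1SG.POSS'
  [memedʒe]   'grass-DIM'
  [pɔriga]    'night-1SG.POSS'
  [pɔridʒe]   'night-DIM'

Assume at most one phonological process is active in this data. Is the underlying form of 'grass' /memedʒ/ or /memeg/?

/memedʒ/

The stem for 'grass' ends in [g] in [memega] but [dʒ] in [memedʒe].
The stem 'cloud' ([vuluga], [vuluge]) shows [g] unchanged in both environments, so [g] cannot be basic with [dʒ] derived before the DIM suffix.
The underlying segment must be /dʒ/; palato-alveolar /dʒ/ becomes [g] when no front vowel follows, yielding [g] there.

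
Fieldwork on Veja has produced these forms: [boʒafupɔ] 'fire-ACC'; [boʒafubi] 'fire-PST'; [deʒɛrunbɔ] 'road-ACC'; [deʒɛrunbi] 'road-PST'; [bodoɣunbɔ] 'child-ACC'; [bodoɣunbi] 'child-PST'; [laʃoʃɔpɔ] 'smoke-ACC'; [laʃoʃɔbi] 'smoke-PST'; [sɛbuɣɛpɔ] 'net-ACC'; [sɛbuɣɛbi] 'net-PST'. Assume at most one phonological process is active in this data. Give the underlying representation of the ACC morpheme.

/-pɔ/

The ACC morpheme has two allomorphs, [-bɔ] and [-pɔ].
By contrast the PST suffix keeps its initial [b] throughout — that segment must be underlying.
The ACC suffix is therefore /-pɔ/ underlyingly, with post-nasal voicing: voiceless stops become voiced after a nasal.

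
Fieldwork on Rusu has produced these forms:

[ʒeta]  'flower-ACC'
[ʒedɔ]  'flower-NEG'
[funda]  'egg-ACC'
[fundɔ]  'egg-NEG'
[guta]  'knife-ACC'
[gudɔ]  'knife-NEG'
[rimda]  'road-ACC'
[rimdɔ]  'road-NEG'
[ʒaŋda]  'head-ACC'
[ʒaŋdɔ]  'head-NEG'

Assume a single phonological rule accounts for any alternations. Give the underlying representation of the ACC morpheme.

The ACC suffix surfaces as [-da] and [-ta], depending on the final segment of the stem.
By contrast the NEG suffix keeps its initial [d] throughout — that segment must be underlying.
So the underlying form is /-ta/, and voiceless stops become voiced after a nasal.

/-ta/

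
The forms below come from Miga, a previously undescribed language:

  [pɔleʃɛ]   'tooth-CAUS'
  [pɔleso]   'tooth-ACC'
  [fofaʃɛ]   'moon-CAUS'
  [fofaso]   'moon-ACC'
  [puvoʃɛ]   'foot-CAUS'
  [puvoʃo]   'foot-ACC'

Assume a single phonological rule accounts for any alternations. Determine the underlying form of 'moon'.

The root 'moon' surfaces as [fofaʃɛ] and [fofaso], with a stem-final [ʃ] ~ [s] alternation.
But 'foot' keeps [ʃ] in both environments ([puvoʃɛ], [puvoʃo]), so there is no rule changing /ʃ/ to [s] before the ACC suffix.
Therefore /s/ is basic and [ʃ] is derived by palatalization before a front vowel (/s/ becomes palato-alveolar [ʃ] before a front vowel).

/fofas/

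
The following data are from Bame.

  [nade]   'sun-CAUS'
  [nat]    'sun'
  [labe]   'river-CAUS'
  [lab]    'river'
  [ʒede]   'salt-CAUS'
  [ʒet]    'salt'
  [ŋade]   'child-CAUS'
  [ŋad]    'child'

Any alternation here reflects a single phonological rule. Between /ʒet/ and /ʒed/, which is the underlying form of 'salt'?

'salt' shows [d] ~ [t] at the end of the stem ([ʒede] vs [ʒet]).
Compare 'child', with invariant [d] in [ŋade] and [ŋad]: an analysis with underlying /d/ and a rule producing [t] in isolation would wrongly predict alternation here too.
So /t/ is underlying, and a rule of intervocalic voicing — voiceless stops become voiced between vowels — gives [d].

/ʒet/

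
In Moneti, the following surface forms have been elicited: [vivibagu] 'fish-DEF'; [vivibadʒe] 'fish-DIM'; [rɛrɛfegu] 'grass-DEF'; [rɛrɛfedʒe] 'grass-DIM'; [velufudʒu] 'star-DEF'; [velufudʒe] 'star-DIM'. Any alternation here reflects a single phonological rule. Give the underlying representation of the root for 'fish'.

/vivibag/

In [vivibagu] and [vivibadʒe] the final segment of 'fish' alternates: [g] ~ [dʒ].
But 'star' keeps [dʒ] in both environments ([velufudʒu], [velufudʒe]), so there is no rule changing /dʒ/ to [g] before the DEF suffix.
Therefore /g/ is basic and [dʒ] is derived by palatalization before a front vowel (/g/ becomes palato-alveolar [dʒ] before a front vowel).
So 'fish' = /vivibag/.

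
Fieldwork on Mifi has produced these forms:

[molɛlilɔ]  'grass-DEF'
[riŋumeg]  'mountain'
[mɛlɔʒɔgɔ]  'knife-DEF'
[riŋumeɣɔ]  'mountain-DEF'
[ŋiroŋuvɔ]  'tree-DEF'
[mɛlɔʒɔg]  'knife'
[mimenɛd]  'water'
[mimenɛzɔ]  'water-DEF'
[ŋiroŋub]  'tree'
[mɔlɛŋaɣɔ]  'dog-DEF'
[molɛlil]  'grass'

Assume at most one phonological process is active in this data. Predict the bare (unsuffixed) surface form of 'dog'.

[mɔlɛŋag]

The root 'mountain' surfaces as [riŋumeg] and [riŋumeɣɔ], with a stem-final [g] ~ [ɣ] alternation.
If /g/ were underlying and a rule turned it into [ɣ] before the DEF suffix, 'knife' would also alternate; but it has [g] in both [mɛlɔʒɔg] and [mɛlɔʒɔgɔ].
Therefore /ɣ/ is basic and [g] is derived by word-final hardening (voiced fricatives become stops word-finally).
From [mɔlɛŋaɣɔ] the stem 'dog' is /mɔlɛŋaɣ/; word-finally this yields [mɔlɛŋag].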